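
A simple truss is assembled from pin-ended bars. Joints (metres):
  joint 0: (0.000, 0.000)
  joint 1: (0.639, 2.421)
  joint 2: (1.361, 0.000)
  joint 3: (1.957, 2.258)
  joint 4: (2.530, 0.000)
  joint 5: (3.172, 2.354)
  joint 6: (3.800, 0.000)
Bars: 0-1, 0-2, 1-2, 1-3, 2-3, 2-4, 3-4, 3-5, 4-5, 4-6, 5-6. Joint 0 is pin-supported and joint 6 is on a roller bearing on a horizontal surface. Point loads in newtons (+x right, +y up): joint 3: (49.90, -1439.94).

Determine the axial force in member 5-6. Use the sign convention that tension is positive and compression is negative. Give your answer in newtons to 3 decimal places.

-798.193

N=7 nodes, M=11 members, R=3 reactions → 2N=14, M+R=14
member 0 (0-1): L=2.5039, (cx,cy)=(0.2552,0.9669)
member 1 (0-2): L=1.3610, (cx,cy)=(1.0000,0.0000)
member 2 (1-2): L=2.5264, (cx,cy)=(0.2858,-0.9583)
member 3 (1-3): L=1.3280, (cx,cy)=(0.9924,-0.1227)
member 4 (2-3): L=2.3353, (cx,cy)=(0.2552,0.9669)
member 5 (2-4): L=1.1690, (cx,cy)=(1.0000,0.0000)
member 6 (3-4): L=2.3296, (cx,cy)=(0.2460,-0.9693)
member 7 (3-5): L=1.2188, (cx,cy)=(0.9969,0.0788)
member 8 (4-5): L=2.4400, (cx,cy)=(0.2631,0.9648)
member 9 (4-6): L=1.2700, (cx,cy)=(1.0000,0.0000)
member 10 (5-6): L=2.4363, (cx,cy)=(0.2578,-0.9662)
solve A·x = −loads:
  F[0-1] = -691.6207 N (compression)
  F[0-2] = +226.4023 N (tension)
  F[1-2] = +748.1970 N (tension)
  F[1-3] = -393.3001 N (compression)
  F[2-3] = -741.5482 N (compression)
  F[2-4] = +629.4769 N (tension)
  F[3-4] = -830.3291 N (compression)
  F[3-5] = -426.5677 N (compression)
  F[4-5] = +834.2141 N (tension)
  F[4-6] = +205.7461 N (tension)
  F[5-6] = -798.1930 N (compression)
  Rx@0 = -49.9000 N
  Ry@0 = +668.7198 N
  Ry@6 = +771.2202 N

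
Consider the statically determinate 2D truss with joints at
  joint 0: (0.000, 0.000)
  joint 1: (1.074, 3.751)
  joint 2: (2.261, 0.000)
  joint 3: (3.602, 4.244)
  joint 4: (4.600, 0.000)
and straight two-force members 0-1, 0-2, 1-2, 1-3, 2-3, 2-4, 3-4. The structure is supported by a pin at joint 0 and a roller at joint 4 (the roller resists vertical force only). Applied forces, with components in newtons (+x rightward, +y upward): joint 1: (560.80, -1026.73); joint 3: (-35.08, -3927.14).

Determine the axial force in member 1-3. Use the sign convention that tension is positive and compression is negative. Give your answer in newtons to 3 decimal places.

-928.639

N=5 nodes, M=7 members, R=3 reactions → 2N=10, M+R=10
member 0 (0-1): L=3.9017, (cx,cy)=(0.2753,0.9614)
member 1 (0-2): L=2.2610, (cx,cy)=(1.0000,0.0000)
member 2 (1-2): L=3.9343, (cx,cy)=(0.3017,-0.9534)
member 3 (1-3): L=2.5756, (cx,cy)=(0.9815,0.1914)
member 4 (2-3): L=4.4508, (cx,cy)=(0.3013,0.9535)
member 5 (2-4): L=2.3390, (cx,cy)=(1.0000,0.0000)
member 6 (3-4): L=4.3598, (cx,cy)=(0.2289,-0.9734)
solve A·x = −loads:
  F[0-1] = -1262.8852 N (compression)
  F[0-2] = +873.3452 N (tension)
  F[1-2] = +10.0880 N (tension)
  F[1-3] = -928.6392 N (compression)
  F[2-3] = -10.0867 N (compression)
  F[2-4] = +879.4278 N (tension)
  F[3-4] = -3841.7811 N (compression)
  Rx@0 = -525.7200 N
  Ry@0 = +1214.0988 N
  Ry@4 = +3739.7712 N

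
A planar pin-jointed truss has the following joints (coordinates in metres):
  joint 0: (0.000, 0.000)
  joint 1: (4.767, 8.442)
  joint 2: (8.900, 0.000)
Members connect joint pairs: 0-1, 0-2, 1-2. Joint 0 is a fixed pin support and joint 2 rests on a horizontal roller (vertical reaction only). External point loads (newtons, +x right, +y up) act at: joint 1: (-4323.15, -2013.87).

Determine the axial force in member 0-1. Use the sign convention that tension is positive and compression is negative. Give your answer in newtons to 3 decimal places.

N=3 nodes, M=3 members, R=3 reactions → 2N=6, M+R=6
member 0 (0-1): L=9.6949, (cx,cy)=(0.4917,0.8708)
member 1 (0-2): L=8.9000, (cx,cy)=(1.0000,0.0000)
member 2 (1-2): L=9.3994, (cx,cy)=(0.4397,-0.8981)
solve A·x = −loads:
  F[0-1] = -5783.2892 N (compression)
  F[0-2] = -1479.5047 N (compression)
  F[1-2] = +3364.7430 N (tension)
  Rx@0 = +4323.1500 N
  Ry@0 = +5035.8828 N
  Ry@2 = -3022.0128 N

-5783.289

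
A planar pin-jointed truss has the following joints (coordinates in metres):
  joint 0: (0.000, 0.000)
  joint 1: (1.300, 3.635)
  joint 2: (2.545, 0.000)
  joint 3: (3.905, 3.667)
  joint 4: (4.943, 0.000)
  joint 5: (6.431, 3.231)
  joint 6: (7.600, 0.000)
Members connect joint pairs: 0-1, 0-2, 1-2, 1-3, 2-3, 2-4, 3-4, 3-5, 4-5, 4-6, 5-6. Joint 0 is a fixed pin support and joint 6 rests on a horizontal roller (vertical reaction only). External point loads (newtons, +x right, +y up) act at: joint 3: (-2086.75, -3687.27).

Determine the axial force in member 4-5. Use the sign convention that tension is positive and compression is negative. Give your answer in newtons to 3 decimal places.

N=7 nodes, M=11 members, R=3 reactions → 2N=14, M+R=14
member 0 (0-1): L=3.8605, (cx,cy)=(0.3367,0.9416)
member 1 (0-2): L=2.5450, (cx,cy)=(1.0000,0.0000)
member 2 (1-2): L=3.8423, (cx,cy)=(0.3240,-0.9460)
member 3 (1-3): L=2.6052, (cx,cy)=(0.9999,0.0123)
member 4 (2-3): L=3.9111, (cx,cy)=(0.3477,0.9376)
member 5 (2-4): L=2.3980, (cx,cy)=(1.0000,0.0000)
member 6 (3-4): L=3.8111, (cx,cy)=(0.2724,-0.9622)
member 7 (3-5): L=2.5634, (cx,cy)=(0.9854,-0.1701)
member 8 (4-5): L=3.5572, (cx,cy)=(0.4183,0.9083)
member 9 (4-6): L=2.6570, (cx,cy)=(1.0000,0.0000)
member 10 (5-6): L=3.4360, (cx,cy)=(0.3402,-0.9403)
solve A·x = −loads:
  F[0-1] = -2973.1980 N (compression)
  F[0-2] = -1085.5357 N (compression)
  F[1-2] = +2933.8585 N (tension)
  F[1-3] = -1952.0048 N (compression)
  F[2-3] = -2960.3125 N (compression)
  F[2-4] = +894.4990 N (tension)
  F[3-4] = -801.2886 N (compression)
  F[3-5] = -686.2568 N (compression)
  F[4-5] = +848.8291 N (tension)
  F[4-6] = +321.1840 N (tension)
  F[5-6] = -944.0377 N (compression)
  Rx@0 = +2086.7500 N
  Ry@0 = +2799.5493 N
  Ry@6 = +887.7207 N

848.829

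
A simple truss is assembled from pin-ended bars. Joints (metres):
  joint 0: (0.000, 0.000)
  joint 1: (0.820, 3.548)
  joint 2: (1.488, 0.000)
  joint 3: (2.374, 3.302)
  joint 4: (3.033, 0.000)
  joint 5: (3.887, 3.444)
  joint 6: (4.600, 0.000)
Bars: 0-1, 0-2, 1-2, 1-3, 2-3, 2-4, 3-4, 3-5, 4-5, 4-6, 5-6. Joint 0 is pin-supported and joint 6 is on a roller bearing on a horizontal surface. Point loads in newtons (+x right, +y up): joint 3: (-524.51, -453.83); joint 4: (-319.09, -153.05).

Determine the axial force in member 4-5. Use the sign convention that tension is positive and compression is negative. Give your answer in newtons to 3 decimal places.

-44.495

N=7 nodes, M=11 members, R=3 reactions → 2N=14, M+R=14
member 0 (0-1): L=3.6415, (cx,cy)=(0.2252,0.9743)
member 1 (0-2): L=1.4880, (cx,cy)=(1.0000,0.0000)
member 2 (1-2): L=3.6103, (cx,cy)=(0.1850,-0.9827)
member 3 (1-3): L=1.5734, (cx,cy)=(0.9877,-0.1564)
member 4 (2-3): L=3.4188, (cx,cy)=(0.2592,0.9658)
member 5 (2-4): L=1.5450, (cx,cy)=(1.0000,0.0000)
member 6 (3-4): L=3.3671, (cx,cy)=(0.1957,-0.9807)
member 7 (3-5): L=1.5196, (cx,cy)=(0.9956,0.0934)
member 8 (4-5): L=3.5483, (cx,cy)=(0.2407,0.9706)
member 9 (4-6): L=1.5670, (cx,cy)=(1.0000,0.0000)
member 10 (5-6): L=3.5170, (cx,cy)=(0.2027,-0.9792)
solve A·x = −loads:
  F[0-1] = -665.3461 N (compression)
  F[0-2] = -693.7771 N (compression)
  F[1-2] = +704.7870 N (tension)
  F[1-3] = -283.7150 N (compression)
  F[2-3] = -717.1179 N (compression)
  F[2-4] = -377.5296 N (compression)
  F[3-4] = +200.1070 N (tension)
  F[3-5] = +19.3601 N (tension)
  F[4-5] = -44.4950 N (compression)
  F[4-6] = -8.5664 N (compression)
  F[5-6] = +42.2555 N (tension)
  Rx@0 = +843.6000 N
  Ry@0 = +648.2580 N
  Ry@6 = -41.3780 N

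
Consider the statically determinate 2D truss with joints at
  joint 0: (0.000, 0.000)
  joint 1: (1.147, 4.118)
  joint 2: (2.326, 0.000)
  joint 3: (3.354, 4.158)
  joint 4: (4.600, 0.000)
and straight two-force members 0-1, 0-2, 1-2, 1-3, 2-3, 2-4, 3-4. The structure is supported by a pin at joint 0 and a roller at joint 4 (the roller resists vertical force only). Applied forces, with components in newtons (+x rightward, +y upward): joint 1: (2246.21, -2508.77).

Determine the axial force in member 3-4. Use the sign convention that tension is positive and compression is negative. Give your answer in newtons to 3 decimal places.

N=5 nodes, M=7 members, R=3 reactions → 2N=10, M+R=10
member 0 (0-1): L=4.2748, (cx,cy)=(0.2683,0.9633)
member 1 (0-2): L=2.3260, (cx,cy)=(1.0000,0.0000)
member 2 (1-2): L=4.2835, (cx,cy)=(0.2752,-0.9614)
member 3 (1-3): L=2.2074, (cx,cy)=(0.9998,0.0181)
member 4 (2-3): L=4.2832, (cx,cy)=(0.2400,0.9708)
member 5 (2-4): L=2.2740, (cx,cy)=(1.0000,0.0000)
member 6 (3-4): L=4.3407, (cx,cy)=(0.2871,-0.9579)
solve A·x = −loads:
  F[0-1] = +132.4911 N (tension)
  F[0-2] = +2210.6601 N (tension)
  F[1-2] = -2769.6321 N (compression)
  F[1-3] = -1448.5698 N (compression)
  F[2-3] = +2742.8225 N (tension)
  F[2-4] = +790.0331 N (tension)
  F[3-4] = -2752.2302 N (compression)
  Rx@0 = -2246.2100 N
  Ry@0 = -127.6326 N
  Ry@4 = +2636.4026 N

-2752.230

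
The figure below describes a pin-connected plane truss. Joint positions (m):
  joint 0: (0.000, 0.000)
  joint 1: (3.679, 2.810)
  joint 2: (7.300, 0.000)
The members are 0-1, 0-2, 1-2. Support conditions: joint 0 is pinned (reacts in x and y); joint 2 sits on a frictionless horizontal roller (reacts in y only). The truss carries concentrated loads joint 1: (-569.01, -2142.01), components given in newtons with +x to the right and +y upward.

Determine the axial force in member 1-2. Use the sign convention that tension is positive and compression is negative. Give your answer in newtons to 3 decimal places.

N=3 nodes, M=3 members, R=3 reactions → 2N=6, M+R=6
member 0 (0-1): L=4.6294, (cx,cy)=(0.7947,0.6070)
member 1 (0-2): L=7.3000, (cx,cy)=(1.0000,0.0000)
member 2 (1-2): L=4.5834, (cx,cy)=(0.7900,-0.6131)
solve A·x = −loads:
  F[0-1] = -2111.2691 N (compression)
  F[0-2] = +1108.8307 N (tension)
  F[1-2] = -1403.5452 N (compression)
  Rx@0 = +569.0100 N
  Ry@0 = +1281.5255 N
  Ry@2 = +860.4845 N

-1403.545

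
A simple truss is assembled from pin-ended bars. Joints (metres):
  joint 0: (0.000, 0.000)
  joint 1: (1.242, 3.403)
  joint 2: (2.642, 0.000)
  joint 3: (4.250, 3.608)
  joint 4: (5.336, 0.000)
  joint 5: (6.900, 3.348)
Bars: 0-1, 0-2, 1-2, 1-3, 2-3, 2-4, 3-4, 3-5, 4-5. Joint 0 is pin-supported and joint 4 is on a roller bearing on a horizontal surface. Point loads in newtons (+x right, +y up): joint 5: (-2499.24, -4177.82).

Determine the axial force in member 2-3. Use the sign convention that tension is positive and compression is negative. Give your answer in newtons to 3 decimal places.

-356.798

N=6 nodes, M=9 members, R=3 reactions → 2N=12, M+R=12
member 0 (0-1): L=3.6226, (cx,cy)=(0.3429,0.9394)
member 1 (0-2): L=2.6420, (cx,cy)=(1.0000,0.0000)
member 2 (1-2): L=3.6797, (cx,cy)=(0.3805,-0.9248)
member 3 (1-3): L=3.0150, (cx,cy)=(0.9977,0.0680)
member 4 (2-3): L=3.9501, (cx,cy)=(0.4071,0.9134)
member 5 (2-4): L=2.6940, (cx,cy)=(1.0000,0.0000)
member 6 (3-4): L=3.7679, (cx,cy)=(0.2882,-0.9576)
member 7 (3-5): L=2.6627, (cx,cy)=(0.9952,-0.0976)
member 8 (4-5): L=3.6953, (cx,cy)=(0.4232,0.9060)
solve A·x = −loads:
  F[0-1] = -365.7485 N (compression)
  F[0-2] = -2373.8427 N (compression)
  F[1-2] = +352.3987 N (tension)
  F[1-3] = -260.0737 N (compression)
  F[2-3] = -356.7980 N (compression)
  F[2-4] = -2094.5236 N (compression)
  F[3-4] = +412.4555 N (tension)
  F[3-5] = -526.1102 N (compression)
  F[4-5] = -4667.8937 N (compression)
  Rx@0 = +2499.2400 N
  Ry@0 = +343.5804 N
  Ry@4 = +3834.2396 N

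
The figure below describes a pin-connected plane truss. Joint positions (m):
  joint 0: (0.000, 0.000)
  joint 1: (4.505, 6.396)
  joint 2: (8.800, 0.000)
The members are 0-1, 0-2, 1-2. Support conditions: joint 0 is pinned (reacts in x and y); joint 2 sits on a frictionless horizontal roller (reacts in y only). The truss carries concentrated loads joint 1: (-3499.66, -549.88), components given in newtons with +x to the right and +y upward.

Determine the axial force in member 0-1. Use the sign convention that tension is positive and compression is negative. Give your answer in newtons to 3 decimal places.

N=3 nodes, M=3 members, R=3 reactions → 2N=6, M+R=6
member 0 (0-1): L=7.8233, (cx,cy)=(0.5758,0.8176)
member 1 (0-2): L=8.8000, (cx,cy)=(1.0000,0.0000)
member 2 (1-2): L=7.7043, (cx,cy)=(0.5575,-0.8302)
solve A·x = −loads:
  F[0-1] = -3439.5015 N (compression)
  F[0-2] = -1519.0409 N (compression)
  F[1-2] = +2724.8214 N (tension)
  Rx@0 = +3499.6600 N
  Ry@0 = +2811.9954 N
  Ry@2 = -2262.1154 N

-3439.501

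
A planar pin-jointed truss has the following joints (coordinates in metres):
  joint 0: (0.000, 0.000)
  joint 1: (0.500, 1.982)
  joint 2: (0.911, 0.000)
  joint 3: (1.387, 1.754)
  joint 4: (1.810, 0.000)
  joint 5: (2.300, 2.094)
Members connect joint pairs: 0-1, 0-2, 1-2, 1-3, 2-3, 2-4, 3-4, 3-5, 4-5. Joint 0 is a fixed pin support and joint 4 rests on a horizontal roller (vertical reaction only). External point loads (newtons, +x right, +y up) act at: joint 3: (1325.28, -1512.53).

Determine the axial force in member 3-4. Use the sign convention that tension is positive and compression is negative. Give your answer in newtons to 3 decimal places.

-2513.373

N=6 nodes, M=9 members, R=3 reactions → 2N=12, M+R=12
member 0 (0-1): L=2.0441, (cx,cy)=(0.2446,0.9696)
member 1 (0-2): L=0.9110, (cx,cy)=(1.0000,0.0000)
member 2 (1-2): L=2.0242, (cx,cy)=(0.2030,-0.9792)
member 3 (1-3): L=0.9158, (cx,cy)=(0.9685,-0.2490)
member 4 (2-3): L=1.8174, (cx,cy)=(0.2619,0.9651)
member 5 (2-4): L=0.8990, (cx,cy)=(1.0000,0.0000)
member 6 (3-4): L=1.8043, (cx,cy)=(0.2344,-0.9721)
member 7 (3-5): L=0.9743, (cx,cy)=(0.9371,0.3490)
member 8 (4-5): L=2.1506, (cx,cy)=(0.2278,0.9737)
solve A·x = −loads:
  F[0-1] = +959.9574 N (tension)
  F[0-2] = +1090.4677 N (tension)
  F[1-2] = -1069.2326 N (compression)
  F[1-3] = +466.6073 N (tension)
  F[2-3] = +1084.8274 N (tension)
  F[2-4] = +589.2400 N (tension)
  F[3-4] = -2513.3735 N (compression)
  F[3-5] = +0.0000 N (tension)
  F[4-5] = -0.0000 N (compression)
  Rx@0 = -1325.2800 N
  Ry@0 = -930.7961 N
  Ry@4 = +2443.3261 N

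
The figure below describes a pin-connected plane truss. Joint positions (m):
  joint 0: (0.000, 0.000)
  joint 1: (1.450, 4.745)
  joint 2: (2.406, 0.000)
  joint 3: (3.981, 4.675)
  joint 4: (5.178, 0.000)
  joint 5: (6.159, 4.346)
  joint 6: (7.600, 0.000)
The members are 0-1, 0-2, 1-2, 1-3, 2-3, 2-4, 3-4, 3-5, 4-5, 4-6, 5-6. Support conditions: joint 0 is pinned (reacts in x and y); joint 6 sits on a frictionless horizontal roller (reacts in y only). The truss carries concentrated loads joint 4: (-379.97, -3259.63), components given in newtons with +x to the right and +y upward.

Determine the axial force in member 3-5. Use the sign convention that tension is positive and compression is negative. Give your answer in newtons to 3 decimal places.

N=7 nodes, M=11 members, R=3 reactions → 2N=14, M+R=14
member 0 (0-1): L=4.9616, (cx,cy)=(0.2922,0.9563)
member 1 (0-2): L=2.4060, (cx,cy)=(1.0000,0.0000)
member 2 (1-2): L=4.8403, (cx,cy)=(0.1975,-0.9803)
member 3 (1-3): L=2.5320, (cx,cy)=(0.9996,-0.0276)
member 4 (2-3): L=4.9332, (cx,cy)=(0.3193,0.9477)
member 5 (2-4): L=2.7720, (cx,cy)=(1.0000,0.0000)
member 6 (3-4): L=4.8258, (cx,cy)=(0.2480,-0.9687)
member 7 (3-5): L=2.2027, (cx,cy)=(0.9888,-0.1494)
member 8 (4-5): L=4.4553, (cx,cy)=(0.2202,0.9755)
member 9 (4-6): L=2.4220, (cx,cy)=(1.0000,0.0000)
member 10 (5-6): L=4.5787, (cx,cy)=(0.3147,-0.9492)
solve A·x = −loads:
  F[0-1] = -1086.2126 N (compression)
  F[0-2] = -62.5307 N (compression)
  F[1-2] = +1074.6102 N (tension)
  F[1-3] = -529.8843 N (compression)
  F[2-3] = -1111.6187 N (compression)
  F[2-4] = +504.6147 N (tension)
  F[3-4] = +1258.9262 N (tension)
  F[3-5] = -1210.4282 N (compression)
  F[4-5] = +2091.3722 N (tension)
  F[4-6] = +736.3614 N (tension)
  F[5-6] = -2339.7322 N (compression)
  Rx@0 = +379.9700 N
  Ry@0 = +1038.7926 N
  Ry@6 = +2220.8374 N

-1210.428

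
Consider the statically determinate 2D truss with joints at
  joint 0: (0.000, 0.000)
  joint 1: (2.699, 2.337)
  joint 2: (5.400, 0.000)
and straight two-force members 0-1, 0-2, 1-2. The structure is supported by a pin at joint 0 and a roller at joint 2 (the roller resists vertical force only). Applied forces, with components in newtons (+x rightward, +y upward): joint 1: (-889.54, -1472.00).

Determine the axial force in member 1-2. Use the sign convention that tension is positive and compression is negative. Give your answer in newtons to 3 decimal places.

N=3 nodes, M=3 members, R=3 reactions → 2N=6, M+R=6
member 0 (0-1): L=3.5702, (cx,cy)=(0.7560,0.6546)
member 1 (0-2): L=5.4000, (cx,cy)=(1.0000,0.0000)
member 2 (1-2): L=3.5717, (cx,cy)=(0.7562,-0.6543)
solve A·x = −loads:
  F[0-1] = -1712.8997 N (compression)
  F[0-2] = +405.3861 N (tension)
  F[1-2] = -536.0657 N (compression)
  Rx@0 = +889.5400 N
  Ry@0 = +1121.2457 N
  Ry@2 = +350.7543 N

-536.066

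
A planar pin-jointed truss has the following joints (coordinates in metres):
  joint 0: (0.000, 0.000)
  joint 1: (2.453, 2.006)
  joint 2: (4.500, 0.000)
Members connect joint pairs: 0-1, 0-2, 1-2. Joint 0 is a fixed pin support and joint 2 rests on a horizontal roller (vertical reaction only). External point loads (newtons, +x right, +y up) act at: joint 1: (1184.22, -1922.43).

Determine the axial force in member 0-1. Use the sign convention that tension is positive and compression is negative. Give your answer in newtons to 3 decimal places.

N=3 nodes, M=3 members, R=3 reactions → 2N=6, M+R=6
member 0 (0-1): L=3.1688, (cx,cy)=(0.7741,0.6330)
member 1 (0-2): L=4.5000, (cx,cy)=(1.0000,0.0000)
member 2 (1-2): L=2.8661, (cx,cy)=(0.7142,-0.6999)
solve A·x = −loads:
  F[0-1] = -547.4983 N (compression)
  F[0-2] = +1608.0449 N (tension)
  F[1-2] = -2251.4596 N (compression)
  Rx@0 = -1184.2200 N
  Ry@0 = +346.5931 N
  Ry@2 = +1575.8369 N

-547.498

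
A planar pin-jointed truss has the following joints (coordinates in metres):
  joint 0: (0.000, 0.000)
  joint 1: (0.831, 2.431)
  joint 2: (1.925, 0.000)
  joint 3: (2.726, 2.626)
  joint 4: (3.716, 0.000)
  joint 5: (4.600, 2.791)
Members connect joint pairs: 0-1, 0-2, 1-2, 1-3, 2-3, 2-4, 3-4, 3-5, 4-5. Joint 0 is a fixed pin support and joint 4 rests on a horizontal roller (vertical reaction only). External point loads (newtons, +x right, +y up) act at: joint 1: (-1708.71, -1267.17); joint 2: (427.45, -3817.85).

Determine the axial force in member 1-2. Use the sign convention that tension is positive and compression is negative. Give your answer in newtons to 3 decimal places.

2842.054

N=6 nodes, M=9 members, R=3 reactions → 2N=12, M+R=12
member 0 (0-1): L=2.5691, (cx,cy)=(0.3235,0.9462)
member 1 (0-2): L=1.9250, (cx,cy)=(1.0000,0.0000)
member 2 (1-2): L=2.6658, (cx,cy)=(0.4104,-0.9119)
member 3 (1-3): L=1.9050, (cx,cy)=(0.9947,0.1024)
member 4 (2-3): L=2.7454, (cx,cy)=(0.2918,0.9565)
member 5 (2-4): L=1.7910, (cx,cy)=(1.0000,0.0000)
member 6 (3-4): L=2.8064, (cx,cy)=(0.3528,-0.9357)
member 7 (3-5): L=1.8812, (cx,cy)=(0.9961,0.0877)
member 8 (4-5): L=2.9277, (cx,cy)=(0.3019,0.9533)
solve A·x = −loads:
  F[0-1] = -4165.6549 N (compression)
  F[0-2] = +66.1562 N (tension)
  F[1-2] = +2842.0536 N (tension)
  F[1-3] = -809.2799 N (compression)
  F[2-3] = +1281.9125 N (tension)
  F[2-4] = +431.0235 N (tension)
  F[3-4] = -1221.8502 N (compression)
  F[3-5] = +0.0000 N (tension)
  F[4-5] = -0.0000 N (compression)
  Rx@0 = +1281.2600 N
  Ry@0 = +3941.7193 N
  Ry@4 = +1143.3007 N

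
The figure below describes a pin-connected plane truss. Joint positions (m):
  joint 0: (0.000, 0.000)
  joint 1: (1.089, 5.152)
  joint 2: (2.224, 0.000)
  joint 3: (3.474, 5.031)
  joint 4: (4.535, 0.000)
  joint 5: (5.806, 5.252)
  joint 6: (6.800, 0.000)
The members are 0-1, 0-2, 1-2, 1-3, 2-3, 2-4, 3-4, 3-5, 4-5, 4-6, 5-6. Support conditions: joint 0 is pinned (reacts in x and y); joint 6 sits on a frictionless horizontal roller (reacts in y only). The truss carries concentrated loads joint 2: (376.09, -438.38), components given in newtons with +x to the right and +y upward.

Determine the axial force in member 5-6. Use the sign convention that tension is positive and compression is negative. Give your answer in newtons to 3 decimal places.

-145.921

N=7 nodes, M=11 members, R=3 reactions → 2N=14, M+R=14
member 0 (0-1): L=5.2658, (cx,cy)=(0.2068,0.9784)
member 1 (0-2): L=2.2240, (cx,cy)=(1.0000,0.0000)
member 2 (1-2): L=5.2755, (cx,cy)=(0.2151,-0.9766)
member 3 (1-3): L=2.3881, (cx,cy)=(0.9987,-0.0507)
member 4 (2-3): L=5.1840, (cx,cy)=(0.2411,0.9705)
member 5 (2-4): L=2.3110, (cx,cy)=(1.0000,0.0000)
member 6 (3-4): L=5.1417, (cx,cy)=(0.2064,-0.9785)
member 7 (3-5): L=2.3424, (cx,cy)=(0.9955,0.0943)
member 8 (4-5): L=5.4036, (cx,cy)=(0.2352,0.9719)
member 9 (4-6): L=2.2650, (cx,cy)=(1.0000,0.0000)
member 10 (5-6): L=5.3452, (cx,cy)=(0.1860,-0.9826)
solve A·x = −loads:
  F[0-1] = -301.5222 N (compression)
  F[0-2] = +438.4462 N (tension)
  F[1-2] = +308.7684 N (tension)
  F[1-3] = -128.9515 N (compression)
  F[2-3] = +141.0028 N (tension)
  F[2-4] = +94.7861 N (tension)
  F[3-4] = -152.6590 N (compression)
  F[3-5] = -63.5679 N (compression)
  F[4-5] = +153.6852 N (tension)
  F[4-6] = +27.1355 N (tension)
  F[5-6] = -145.9213 N (compression)
  Rx@0 = -376.0900 N
  Ry@0 = +295.0040 N
  Ry@6 = +143.3760 N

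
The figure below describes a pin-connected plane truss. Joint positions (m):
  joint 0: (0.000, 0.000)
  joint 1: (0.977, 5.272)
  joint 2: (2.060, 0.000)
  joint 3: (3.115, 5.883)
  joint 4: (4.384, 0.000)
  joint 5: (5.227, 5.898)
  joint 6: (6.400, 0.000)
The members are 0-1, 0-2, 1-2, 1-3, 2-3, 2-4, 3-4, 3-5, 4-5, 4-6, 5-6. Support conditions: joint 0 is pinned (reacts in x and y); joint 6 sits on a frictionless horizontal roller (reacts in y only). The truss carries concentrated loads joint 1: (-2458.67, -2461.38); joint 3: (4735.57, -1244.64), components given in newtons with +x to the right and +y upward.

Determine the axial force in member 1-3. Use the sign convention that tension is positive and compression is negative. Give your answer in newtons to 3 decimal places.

2759.708

N=7 nodes, M=11 members, R=3 reactions → 2N=14, M+R=14
member 0 (0-1): L=5.3618, (cx,cy)=(0.1822,0.9833)
member 1 (0-2): L=2.0600, (cx,cy)=(1.0000,0.0000)
member 2 (1-2): L=5.3821, (cx,cy)=(0.2012,-0.9795)
member 3 (1-3): L=2.2236, (cx,cy)=(0.9615,0.2748)
member 4 (2-3): L=5.9768, (cx,cy)=(0.1765,0.9843)
member 5 (2-4): L=2.3240, (cx,cy)=(1.0000,0.0000)
member 6 (3-4): L=6.0183, (cx,cy)=(0.2109,-0.9775)
member 7 (3-5): L=2.1121, (cx,cy)=(1.0000,0.0071)
member 8 (4-5): L=5.9579, (cx,cy)=(0.1415,0.9899)
member 9 (4-6): L=2.0160, (cx,cy)=(1.0000,0.0000)
member 10 (5-6): L=6.0135, (cx,cy)=(0.1951,-0.9808)
solve A·x = −loads:
  F[0-1] = -403.5460 N (compression)
  F[0-2] = +2350.4326 N (tension)
  F[1-2] = -1333.5531 N (compression)
  F[1-3] = +2759.7085 N (tension)
  F[2-3] = +1327.1141 N (tension)
  F[2-4] = +1847.8362 N (tension)
  F[3-4] = -3393.5693 N (compression)
  F[3-5] = -1132.3085 N (compression)
  F[4-5] = +3350.9846 N (tension)
  F[4-6] = +658.1429 N (tension)
  F[5-6] = -3374.0414 N (compression)
  Rx@0 = -2276.9000 N
  Ry@0 = +396.7900 N
  Ry@6 = +3309.2300 N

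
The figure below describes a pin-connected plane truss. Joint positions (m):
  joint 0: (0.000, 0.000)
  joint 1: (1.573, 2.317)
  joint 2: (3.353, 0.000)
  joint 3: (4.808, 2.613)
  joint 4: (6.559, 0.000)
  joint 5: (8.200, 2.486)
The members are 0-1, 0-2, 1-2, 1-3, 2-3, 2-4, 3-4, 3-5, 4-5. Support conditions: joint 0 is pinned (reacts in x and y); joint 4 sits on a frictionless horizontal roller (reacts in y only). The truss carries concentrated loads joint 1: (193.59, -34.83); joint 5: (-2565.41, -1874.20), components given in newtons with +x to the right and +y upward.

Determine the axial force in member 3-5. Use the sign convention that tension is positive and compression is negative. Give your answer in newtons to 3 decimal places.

N=6 nodes, M=9 members, R=3 reactions → 2N=12, M+R=12
member 0 (0-1): L=2.8005, (cx,cy)=(0.5617,0.8274)
member 1 (0-2): L=3.3530, (cx,cy)=(1.0000,0.0000)
member 2 (1-2): L=2.9218, (cx,cy)=(0.6092,-0.7930)
member 3 (1-3): L=3.2485, (cx,cy)=(0.9958,0.0911)
member 4 (2-3): L=2.9908, (cx,cy)=(0.4865,0.8737)
member 5 (2-4): L=3.2060, (cx,cy)=(1.0000,0.0000)
member 6 (3-4): L=3.1454, (cx,cy)=(0.5567,-0.8307)
member 7 (3-5): L=3.3944, (cx,cy)=(0.9993,-0.0374)
member 8 (4-5): L=2.9788, (cx,cy)=(0.5509,0.8346)
solve A·x = −loads:
  F[0-1] = -557.8379 N (compression)
  F[0-2] = -2058.4910 N (compression)
  F[1-2] = +448.0895 N (tension)
  F[1-3] = -783.1596 N (compression)
  F[2-3] = -406.7118 N (compression)
  F[2-4] = -1587.6453 N (compression)
  F[3-4] = +572.0647 N (tension)
  F[3-5] = -1297.1296 N (compression)
  F[4-5] = -2303.8528 N (compression)
  Rx@0 = +2371.8200 N
  Ry@0 = +461.5279 N
  Ry@4 = +1447.5021 N

-1297.130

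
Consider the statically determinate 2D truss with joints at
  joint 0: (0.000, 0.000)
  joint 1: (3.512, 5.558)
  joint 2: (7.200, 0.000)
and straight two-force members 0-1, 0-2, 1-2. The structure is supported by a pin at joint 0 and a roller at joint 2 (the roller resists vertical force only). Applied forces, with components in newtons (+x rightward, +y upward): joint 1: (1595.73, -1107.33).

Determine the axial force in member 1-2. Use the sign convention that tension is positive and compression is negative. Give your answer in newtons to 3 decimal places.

-2126.554

N=3 nodes, M=3 members, R=3 reactions → 2N=6, M+R=6
member 0 (0-1): L=6.5746, (cx,cy)=(0.5342,0.8454)
member 1 (0-2): L=7.2000, (cx,cy)=(1.0000,0.0000)
member 2 (1-2): L=6.6703, (cx,cy)=(0.5529,-0.8332)
solve A·x = −loads:
  F[0-1] = +786.1804 N (tension)
  F[0-2] = +1175.7712 N (tension)
  F[1-2] = -2126.5536 N (compression)
  Rx@0 = -1595.7300 N
  Ry@0 = -664.6159 N
  Ry@2 = +1771.9459 N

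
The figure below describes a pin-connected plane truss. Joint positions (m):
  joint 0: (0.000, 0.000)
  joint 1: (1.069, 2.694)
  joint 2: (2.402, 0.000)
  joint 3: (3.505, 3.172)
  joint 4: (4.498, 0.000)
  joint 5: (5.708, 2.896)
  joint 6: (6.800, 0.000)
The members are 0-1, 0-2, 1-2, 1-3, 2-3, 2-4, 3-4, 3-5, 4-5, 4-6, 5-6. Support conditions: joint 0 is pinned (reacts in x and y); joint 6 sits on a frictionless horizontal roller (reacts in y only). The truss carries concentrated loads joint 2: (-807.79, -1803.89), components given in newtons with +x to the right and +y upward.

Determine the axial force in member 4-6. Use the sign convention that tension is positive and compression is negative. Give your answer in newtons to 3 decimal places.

N=7 nodes, M=11 members, R=3 reactions → 2N=14, M+R=14
member 0 (0-1): L=2.8983, (cx,cy)=(0.3688,0.9295)
member 1 (0-2): L=2.4020, (cx,cy)=(1.0000,0.0000)
member 2 (1-2): L=3.0057, (cx,cy)=(0.4435,-0.8963)
member 3 (1-3): L=2.4825, (cx,cy)=(0.9813,0.1926)
member 4 (2-3): L=3.3583, (cx,cy)=(0.3284,0.9445)
member 5 (2-4): L=2.0960, (cx,cy)=(1.0000,0.0000)
member 6 (3-4): L=3.3238, (cx,cy)=(0.2988,-0.9543)
member 7 (3-5): L=2.2202, (cx,cy)=(0.9922,-0.1243)
member 8 (4-5): L=3.1386, (cx,cy)=(0.3855,0.9227)
member 9 (4-6): L=2.3020, (cx,cy)=(1.0000,0.0000)
member 10 (5-6): L=3.0950, (cx,cy)=(0.3528,-0.9357)
solve A·x = −loads:
  F[0-1] = -1255.1877 N (compression)
  F[0-2] = -344.8375 N (compression)
  F[1-2] = +1094.1173 N (tension)
  F[1-3] = -966.2572 N (compression)
  F[2-3] = +871.6041 N (tension)
  F[2-4] = +661.9061 N (tension)
  F[3-4] = -604.5054 N (compression)
  F[3-5] = -485.0699 N (compression)
  F[4-5] = +625.2281 N (tension)
  F[4-6] = +240.2693 N (tension)
  F[5-6] = -680.9920 N (compression)
  Rx@0 = +807.7900 N
  Ry@0 = +1166.6924 N
  Ry@6 = +637.1976 N

240.269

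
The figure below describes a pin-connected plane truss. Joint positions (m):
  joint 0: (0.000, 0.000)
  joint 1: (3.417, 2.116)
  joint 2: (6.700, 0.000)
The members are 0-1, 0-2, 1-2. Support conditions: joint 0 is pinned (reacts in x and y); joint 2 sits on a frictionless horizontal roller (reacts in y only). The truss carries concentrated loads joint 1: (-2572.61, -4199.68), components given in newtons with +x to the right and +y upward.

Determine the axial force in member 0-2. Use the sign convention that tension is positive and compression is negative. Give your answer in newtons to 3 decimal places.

N=3 nodes, M=3 members, R=3 reactions → 2N=6, M+R=6
member 0 (0-1): L=4.0191, (cx,cy)=(0.8502,0.5265)
member 1 (0-2): L=6.7000, (cx,cy)=(1.0000,0.0000)
member 2 (1-2): L=3.9058, (cx,cy)=(0.8405,-0.5418)
solve A·x = −loads:
  F[0-1] = -5451.8886 N (compression)
  F[0-2] = +2062.5072 N (tension)
  F[1-2] = -2453.7960 N (compression)
  Rx@0 = +2572.6100 N
  Ry@0 = +2870.3272 N
  Ry@2 = +1329.3528 N

2062.507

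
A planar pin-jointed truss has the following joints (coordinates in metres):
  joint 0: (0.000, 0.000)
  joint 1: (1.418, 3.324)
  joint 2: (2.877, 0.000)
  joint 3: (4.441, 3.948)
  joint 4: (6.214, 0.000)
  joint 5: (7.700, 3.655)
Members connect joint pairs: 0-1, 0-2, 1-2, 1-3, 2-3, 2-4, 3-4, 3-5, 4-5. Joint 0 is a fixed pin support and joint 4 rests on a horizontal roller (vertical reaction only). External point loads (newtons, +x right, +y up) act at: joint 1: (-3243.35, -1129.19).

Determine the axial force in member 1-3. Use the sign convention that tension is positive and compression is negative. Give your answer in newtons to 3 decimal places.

N=6 nodes, M=9 members, R=3 reactions → 2N=12, M+R=12
member 0 (0-1): L=3.6138, (cx,cy)=(0.3924,0.9198)
member 1 (0-2): L=2.8770, (cx,cy)=(1.0000,0.0000)
member 2 (1-2): L=3.6301, (cx,cy)=(0.4019,-0.9157)
member 3 (1-3): L=3.0867, (cx,cy)=(0.9794,0.2022)
member 4 (2-3): L=4.2465, (cx,cy)=(0.3683,0.9297)
member 5 (2-4): L=3.3370, (cx,cy)=(1.0000,0.0000)
member 6 (3-4): L=4.3278, (cx,cy)=(0.4097,-0.9122)
member 7 (3-5): L=3.2721, (cx,cy)=(0.9960,-0.0895)
member 8 (4-5): L=3.9455, (cx,cy)=(0.3766,0.9264)
solve A·x = −loads:
  F[0-1] = -2833.7091 N (compression)
  F[0-2] = -2131.4521 N (compression)
  F[1-2] = +1919.8438 N (tension)
  F[1-3] = +1388.5024 N (tension)
  F[2-3] = -1890.8726 N (compression)
  F[2-4] = -663.4207 N (compression)
  F[3-4] = +1619.3916 N (tension)
  F[3-5] = -0.0000 N (compression)
  F[4-5] = +0.0000 N (tension)
  Rx@0 = +3243.3500 N
  Ry@0 = +2606.4517 N
  Ry@4 = -1477.2617 N

1388.502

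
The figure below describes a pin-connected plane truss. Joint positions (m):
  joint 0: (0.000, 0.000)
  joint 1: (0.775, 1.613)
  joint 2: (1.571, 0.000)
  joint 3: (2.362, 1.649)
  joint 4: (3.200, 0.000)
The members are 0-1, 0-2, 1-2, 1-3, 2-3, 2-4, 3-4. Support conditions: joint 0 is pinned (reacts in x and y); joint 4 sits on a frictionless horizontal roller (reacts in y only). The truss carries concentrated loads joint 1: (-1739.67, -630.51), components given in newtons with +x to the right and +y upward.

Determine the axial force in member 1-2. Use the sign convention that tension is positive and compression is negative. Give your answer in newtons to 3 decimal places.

N=5 nodes, M=7 members, R=3 reactions → 2N=10, M+R=10
member 0 (0-1): L=1.7895, (cx,cy)=(0.4331,0.9014)
member 1 (0-2): L=1.5710, (cx,cy)=(1.0000,0.0000)
member 2 (1-2): L=1.7987, (cx,cy)=(0.4425,-0.8967)
member 3 (1-3): L=1.5874, (cx,cy)=(0.9997,0.0227)
member 4 (2-3): L=1.8289, (cx,cy)=(0.4325,0.9016)
member 5 (2-4): L=1.6290, (cx,cy)=(1.0000,0.0000)
member 6 (3-4): L=1.8497, (cx,cy)=(0.4530,-0.8915)
solve A·x = −loads:
  F[0-1] = -1502.9675 N (compression)
  F[0-2] = -1088.7705 N (compression)
  F[1-2] = +825.8802 N (tension)
  F[1-3] = +723.4736 N (tension)
  F[2-3] = -821.4066 N (compression)
  F[2-4] = -368.0293 N (compression)
  F[3-4] = +812.3499 N (tension)
  Rx@0 = +1739.6700 N
  Ry@0 = +1354.7108 N
  Ry@4 = -724.2008 N

825.880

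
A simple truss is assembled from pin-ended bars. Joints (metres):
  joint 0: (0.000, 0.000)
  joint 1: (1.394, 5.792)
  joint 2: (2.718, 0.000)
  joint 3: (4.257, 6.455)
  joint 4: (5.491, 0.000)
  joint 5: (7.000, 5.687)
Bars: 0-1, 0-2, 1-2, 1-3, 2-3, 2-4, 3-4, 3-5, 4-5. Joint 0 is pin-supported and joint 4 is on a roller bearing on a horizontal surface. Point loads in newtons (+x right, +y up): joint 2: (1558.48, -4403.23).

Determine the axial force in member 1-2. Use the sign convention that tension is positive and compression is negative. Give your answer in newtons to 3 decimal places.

2045.606

N=6 nodes, M=9 members, R=3 reactions → 2N=12, M+R=12
member 0 (0-1): L=5.9574, (cx,cy)=(0.2340,0.9722)
member 1 (0-2): L=2.7180, (cx,cy)=(1.0000,0.0000)
member 2 (1-2): L=5.9414, (cx,cy)=(0.2228,-0.9749)
member 3 (1-3): L=2.9388, (cx,cy)=(0.9742,0.2256)
member 4 (2-3): L=6.6359, (cx,cy)=(0.2319,0.9727)
member 5 (2-4): L=2.7730, (cx,cy)=(1.0000,0.0000)
member 6 (3-4): L=6.5719, (cx,cy)=(0.1878,-0.9822)
member 7 (3-5): L=2.8485, (cx,cy)=(0.9630,-0.2696)
member 8 (4-5): L=5.8838, (cx,cy)=(0.2565,0.9666)
solve A·x = −loads:
  F[0-1] = -2287.1640 N (compression)
  F[0-2] = +2093.6651 N (tension)
  F[1-2] = +2045.6063 N (tension)
  F[1-3] = -1017.2605 N (compression)
  F[2-3] = +2476.5859 N (tension)
  F[2-4] = +416.6662 N (tension)
  F[3-4] = -2219.0324 N (compression)
  F[3-5] = -0.0000 N (compression)
  F[4-5] = +0.0000 N (tension)
  Rx@0 = -1558.4800 N
  Ry@0 = +2223.6672 N
  Ry@4 = +2179.5628 N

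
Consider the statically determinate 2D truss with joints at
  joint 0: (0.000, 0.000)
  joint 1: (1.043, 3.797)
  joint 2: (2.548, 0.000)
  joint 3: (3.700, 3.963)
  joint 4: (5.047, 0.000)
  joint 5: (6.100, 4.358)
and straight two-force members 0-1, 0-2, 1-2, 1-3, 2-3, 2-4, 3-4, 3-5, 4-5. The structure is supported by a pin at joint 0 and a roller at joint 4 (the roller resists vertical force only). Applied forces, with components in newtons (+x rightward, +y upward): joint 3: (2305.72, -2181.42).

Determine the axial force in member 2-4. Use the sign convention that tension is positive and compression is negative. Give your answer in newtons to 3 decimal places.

1158.941

N=6 nodes, M=9 members, R=3 reactions → 2N=12, M+R=12
member 0 (0-1): L=3.9376, (cx,cy)=(0.2649,0.9643)
member 1 (0-2): L=2.5480, (cx,cy)=(1.0000,0.0000)
member 2 (1-2): L=4.0844, (cx,cy)=(0.3685,-0.9296)
member 3 (1-3): L=2.6622, (cx,cy)=(0.9981,0.0624)
member 4 (2-3): L=4.1270, (cx,cy)=(0.2791,0.9603)
member 5 (2-4): L=2.4990, (cx,cy)=(1.0000,0.0000)
member 6 (3-4): L=4.1857, (cx,cy)=(0.3218,-0.9468)
member 7 (3-5): L=2.4323, (cx,cy)=(0.9867,0.1624)
member 8 (4-5): L=4.4834, (cx,cy)=(0.2349,0.9720)
solve A·x = −loads:
  F[0-1] = +1273.7909 N (tension)
  F[0-2] = +1968.3195 N (tension)
  F[1-2] = -1267.2052 N (compression)
  F[1-3] = +805.9037 N (tension)
  F[2-3] = +1226.8041 N (tension)
  F[2-4] = +1158.9411 N (tension)
  F[3-4] = -3601.2898 N (compression)
  F[3-5] = -0.0000 N (compression)
  F[4-5] = +0.0000 N (tension)
  Rx@0 = -2305.7200 N
  Ry@0 = -1228.2932 N
  Ry@4 = +3409.7132 N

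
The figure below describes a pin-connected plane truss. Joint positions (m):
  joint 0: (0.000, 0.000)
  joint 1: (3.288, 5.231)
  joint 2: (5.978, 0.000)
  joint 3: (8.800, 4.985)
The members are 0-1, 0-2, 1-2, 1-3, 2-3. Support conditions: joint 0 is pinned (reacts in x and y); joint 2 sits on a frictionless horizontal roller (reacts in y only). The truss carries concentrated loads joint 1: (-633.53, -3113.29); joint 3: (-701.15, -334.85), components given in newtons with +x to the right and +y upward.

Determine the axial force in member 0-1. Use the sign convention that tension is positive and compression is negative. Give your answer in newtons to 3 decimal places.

N=4 nodes, M=5 members, R=3 reactions → 2N=8, M+R=8
member 0 (0-1): L=6.1785, (cx,cy)=(0.5322,0.8466)
member 1 (0-2): L=5.9780, (cx,cy)=(1.0000,0.0000)
member 2 (1-2): L=5.8821, (cx,cy)=(0.4573,-0.8893)
member 3 (1-3): L=5.5175, (cx,cy)=(0.9990,-0.0446)
member 4 (2-3): L=5.7283, (cx,cy)=(0.4926,0.8702)
solve A·x = −loads:
  F[0-1] = -2813.3605 N (compression)
  F[0-2] = +162.4918 N (tension)
  F[1-2] = -797.3821 N (compression)
  F[1-3] = -499.4819 N (compression)
  F[2-3] = -410.3719 N (compression)
  Rx@0 = +1334.6800 N
  Ry@0 = +2381.9056 N
  Ry@2 = +1066.2344 N

-2813.361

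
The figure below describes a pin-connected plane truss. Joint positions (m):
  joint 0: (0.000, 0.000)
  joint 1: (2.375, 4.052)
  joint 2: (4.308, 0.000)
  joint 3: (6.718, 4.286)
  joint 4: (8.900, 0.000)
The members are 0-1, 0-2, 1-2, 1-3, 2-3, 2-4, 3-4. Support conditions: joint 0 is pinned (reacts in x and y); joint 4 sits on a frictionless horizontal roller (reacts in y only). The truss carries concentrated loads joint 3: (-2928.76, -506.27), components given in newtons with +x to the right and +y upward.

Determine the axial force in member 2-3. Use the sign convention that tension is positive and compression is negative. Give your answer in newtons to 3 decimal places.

N=5 nodes, M=7 members, R=3 reactions → 2N=10, M+R=10
member 0 (0-1): L=4.6967, (cx,cy)=(0.5057,0.8627)
member 1 (0-2): L=4.3080, (cx,cy)=(1.0000,0.0000)
member 2 (1-2): L=4.4895, (cx,cy)=(0.4306,-0.9026)
member 3 (1-3): L=4.3493, (cx,cy)=(0.9986,0.0538)
member 4 (2-3): L=4.9171, (cx,cy)=(0.4901,0.8717)
member 5 (2-4): L=4.5920, (cx,cy)=(1.0000,0.0000)
member 6 (3-4): L=4.8095, (cx,cy)=(0.4537,-0.8912)
solve A·x = −loads:
  F[0-1] = -1778.7013 N (compression)
  F[0-2] = -2029.3235 N (compression)
  F[1-2] = +1605.2479 N (tension)
  F[1-3] = -1592.9066 N (compression)
  F[2-3] = -1662.1689 N (compression)
  F[2-4] = -523.4882 N (compression)
  F[3-4] = +1153.8481 N (tension)
  Rx@0 = +2928.7600 N
  Ry@0 = +1534.5333 N
  Ry@4 = -1028.2633 N

-1662.169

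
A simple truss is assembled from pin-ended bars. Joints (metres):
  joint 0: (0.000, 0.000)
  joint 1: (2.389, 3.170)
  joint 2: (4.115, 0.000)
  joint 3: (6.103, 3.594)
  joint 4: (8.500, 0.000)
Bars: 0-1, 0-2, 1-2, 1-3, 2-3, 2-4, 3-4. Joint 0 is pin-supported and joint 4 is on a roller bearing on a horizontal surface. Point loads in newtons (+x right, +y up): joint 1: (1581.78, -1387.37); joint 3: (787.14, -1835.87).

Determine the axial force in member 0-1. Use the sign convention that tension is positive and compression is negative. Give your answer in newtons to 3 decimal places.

-741.817

N=5 nodes, M=7 members, R=3 reactions → 2N=10, M+R=10
member 0 (0-1): L=3.9694, (cx,cy)=(0.6019,0.7986)
member 1 (0-2): L=4.1150, (cx,cy)=(1.0000,0.0000)
member 2 (1-2): L=3.6094, (cx,cy)=(0.4782,-0.8783)
member 3 (1-3): L=3.7381, (cx,cy)=(0.9935,0.1134)
member 4 (2-3): L=4.1072, (cx,cy)=(0.4840,0.8751)
member 5 (2-4): L=4.3850, (cx,cy)=(1.0000,0.0000)
member 6 (3-4): L=4.3200, (cx,cy)=(0.5549,-0.8319)
solve A·x = −loads:
  F[0-1] = -741.8172 N (compression)
  F[0-2] = +2815.3846 N (tension)
  F[1-2] = -1100.3940 N (compression)
  F[1-3] = -1511.8014 N (compression)
  F[2-3] = +1104.4227 N (tension)
  F[2-4] = +1754.6116 N (tension)
  F[3-4] = -3162.2576 N (compression)
  Rx@0 = -2368.9200 N
  Ry@0 = +592.4206 N
  Ry@4 = +2630.8194 N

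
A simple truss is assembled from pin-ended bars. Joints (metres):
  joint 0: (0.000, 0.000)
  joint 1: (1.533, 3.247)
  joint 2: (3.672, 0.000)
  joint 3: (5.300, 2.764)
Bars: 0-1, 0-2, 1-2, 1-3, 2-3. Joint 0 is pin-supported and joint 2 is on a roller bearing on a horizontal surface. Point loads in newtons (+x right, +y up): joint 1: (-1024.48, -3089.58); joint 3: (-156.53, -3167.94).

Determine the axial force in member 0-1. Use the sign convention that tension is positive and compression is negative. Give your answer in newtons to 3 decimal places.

N=4 nodes, M=5 members, R=3 reactions → 2N=8, M+R=8
member 0 (0-1): L=3.5907, (cx,cy)=(0.4269,0.9043)
member 1 (0-2): L=3.6720, (cx,cy)=(1.0000,0.0000)
member 2 (1-2): L=3.8882, (cx,cy)=(0.5501,-0.8351)
member 3 (1-3): L=3.7978, (cx,cy)=(0.9919,-0.1272)
member 4 (2-3): L=3.2078, (cx,cy)=(0.5075,0.8616)
solve A·x = −loads:
  F[0-1] = -1569.1332 N (compression)
  F[0-2] = -511.0894 N (compression)
  F[1-2] = -2244.5967 N (compression)
  F[1-3] = +1602.3724 N (tension)
  F[2-3] = -3440.1083 N (compression)
  Rx@0 = +1181.0100 N
  Ry@0 = +1418.9381 N
  Ry@2 = +4838.5819 N

-1569.133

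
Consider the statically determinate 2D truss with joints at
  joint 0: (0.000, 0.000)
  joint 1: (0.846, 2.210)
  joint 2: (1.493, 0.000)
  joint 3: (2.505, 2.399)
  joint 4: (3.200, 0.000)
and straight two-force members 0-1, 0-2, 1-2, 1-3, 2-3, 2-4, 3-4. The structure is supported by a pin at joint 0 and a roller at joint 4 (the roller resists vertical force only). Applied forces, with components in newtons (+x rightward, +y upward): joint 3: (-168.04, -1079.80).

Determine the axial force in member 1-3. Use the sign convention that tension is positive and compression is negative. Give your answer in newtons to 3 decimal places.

-237.203

N=5 nodes, M=7 members, R=3 reactions → 2N=10, M+R=10
member 0 (0-1): L=2.3664, (cx,cy)=(0.3575,0.9339)
member 1 (0-2): L=1.4930, (cx,cy)=(1.0000,0.0000)
member 2 (1-2): L=2.3028, (cx,cy)=(0.2810,-0.9597)
member 3 (1-3): L=1.6697, (cx,cy)=(0.9936,0.1132)
member 4 (2-3): L=2.6037, (cx,cy)=(0.3887,0.9214)
member 5 (2-4): L=1.7070, (cx,cy)=(1.0000,0.0000)
member 6 (3-4): L=2.4976, (cx,cy)=(0.2783,-0.9605)
solve A·x = −loads:
  F[0-1] = -386.0075 N (compression)
  F[0-2] = -30.0400 N (compression)
  F[1-2] = +347.6514 N (tension)
  F[1-3] = -237.2031 N (compression)
  F[2-3] = -362.1187 N (compression)
  F[2-4] = +208.3851 N (tension)
  F[3-4] = -748.8804 N (compression)
  Rx@0 = +168.0400 N
  Ry@0 = +360.4966 N
  Ry@4 = +719.3034 N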